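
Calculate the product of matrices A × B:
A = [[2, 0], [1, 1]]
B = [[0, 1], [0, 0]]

Matrix multiplication:
C[0][0] = 2×0 + 0×0 = 0
C[0][1] = 2×1 + 0×0 = 2
C[1][0] = 1×0 + 1×0 = 0
C[1][1] = 1×1 + 1×0 = 1
Result: [[0, 2], [0, 1]]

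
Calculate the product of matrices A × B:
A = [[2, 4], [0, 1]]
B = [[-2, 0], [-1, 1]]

Matrix multiplication:
C[0][0] = 2×-2 + 4×-1 = -8
C[0][1] = 2×0 + 4×1 = 4
C[1][0] = 0×-2 + 1×-1 = -1
C[1][1] = 0×0 + 1×1 = 1
Result: [[-8, 4], [-1, 1]]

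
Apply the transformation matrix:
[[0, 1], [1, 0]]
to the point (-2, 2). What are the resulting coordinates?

Matrix multiplication:
[[0, 1], [1, 0]] × [-2, 2]ᵀ
= [(0)(-2) + (1)(2), (1)(-2) + (0)(2)]ᵀ
= [2, -2]ᵀ
Result: (2, -2)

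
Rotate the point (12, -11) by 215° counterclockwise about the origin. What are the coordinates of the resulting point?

Rotation matrix for 215°: [[cos 215°, -sin 215°], [sin 215°, cos 215°]] ≈ [[-0.819152, 0.573576], [-0.573576, -0.819152]]
[[-0.819152, 0.573576], [-0.573576, -0.819152]] × [12, -11]ᵀ ≈ [-16.1392, 2.1278]ᵀ
Result: (-16.1392, 2.1278)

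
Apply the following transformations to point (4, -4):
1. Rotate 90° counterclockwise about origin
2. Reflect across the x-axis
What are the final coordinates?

Step 1: Rotate 90° → (4, 4)
Step 2: Reflect across x-axis → (4, -4)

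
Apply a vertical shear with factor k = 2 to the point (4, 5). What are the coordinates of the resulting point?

Shear matrix for vertical shear with factor k = 2:
[[1, 0], [2, 1]]
Result: (4, 5) → (4, 13)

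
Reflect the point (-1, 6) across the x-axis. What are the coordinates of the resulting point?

Reflection across x-axis: (-1, 6) → (-1, -6)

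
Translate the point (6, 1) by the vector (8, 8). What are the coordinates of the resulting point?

Translation by (8, 8) (homogeneous matrix [[1, 0, 8], [0, 1, 8], [0, 0, 1]]):
x' = 6 + 8 = 14
y' = 1 + 8 = 9
Result: (14, 9)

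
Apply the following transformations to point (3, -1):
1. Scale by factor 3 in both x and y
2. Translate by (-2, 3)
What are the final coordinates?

Step 1: Scale (3, -1) by 3 → (9, -3)
Step 2: Translate by (-2, 3) → (7, 0)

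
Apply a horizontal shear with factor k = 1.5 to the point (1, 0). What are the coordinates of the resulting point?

Shear matrix for horizontal shear with factor k = 1.5:
[[1, 1.50], [0, 1]]
Result: (1, 0) → (1, 0)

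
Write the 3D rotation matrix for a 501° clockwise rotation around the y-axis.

Rotation matrix for clockwise 501° around y-axis:
A clockwise rotation by 501° is a counterclockwise rotation by -501°.
cos(-501°) = -0.7771, sin(-501°) = -0.6293
Result: [[-0.7771, 0, -0.6293], [0, 1, 0], [0.6293, 0, -0.7771]]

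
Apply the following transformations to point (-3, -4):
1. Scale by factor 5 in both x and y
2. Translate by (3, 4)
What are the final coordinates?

Step 1: Scale (-3, -4) by 5 → (-15, -20)
Step 2: Translate by (3, 4) → (-12, -16)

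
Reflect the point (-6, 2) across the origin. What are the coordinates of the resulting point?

Reflection across origin: (-6, 2) → (6, -2)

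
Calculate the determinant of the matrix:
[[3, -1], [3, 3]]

For a 2×2 matrix [[a, b], [c, d]], det = ad - bc
det = (3)(3) - (-1)(3) = 9 - -3 = 12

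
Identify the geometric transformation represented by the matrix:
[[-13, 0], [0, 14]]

This matrix represents: non-uniform scaling by sx = -13, sy = 14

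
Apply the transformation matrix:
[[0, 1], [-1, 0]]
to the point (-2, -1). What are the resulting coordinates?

Matrix multiplication:
[[0, 1], [-1, 0]] × [-2, -1]ᵀ
= [(0)(-2) + (1)(-1), (-1)(-2) + (0)(-1)]ᵀ
= [-1, 2]ᵀ
Result: (-1, 2)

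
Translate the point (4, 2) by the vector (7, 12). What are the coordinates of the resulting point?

Translation by (7, 12) (homogeneous matrix [[1, 0, 7], [0, 1, 12], [0, 0, 1]]):
x' = 4 + 7 = 11
y' = 2 + 12 = 14
Result: (11, 14)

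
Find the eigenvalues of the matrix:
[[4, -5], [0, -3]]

Characteristic equation: det(A - λI) = 0
λ² - (trace)λ + (det) = 0
trace = 4 + -3 = 1, det = (4)(-3) - (-5)(0) = -12
λ² - (1)λ + (-12) = 0
λ = (1 ± √((1)² - 4·(-12))) / 2 = (1 ± √49) / 2
Solving: λ = -3, 4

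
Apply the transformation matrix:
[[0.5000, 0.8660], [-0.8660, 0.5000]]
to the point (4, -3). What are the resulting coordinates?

Matrix multiplication:
[[0.5000, 0.8660], [-0.8660, 0.5000]] × [4, -3]ᵀ
= [(0.5000)(4) + (0.8660)(-3), (-0.8660)(4) + (0.5000)(-3)]ᵀ
= [-0.5980, -4.9640]ᵀ
Result: (-0.5980, -4.9640)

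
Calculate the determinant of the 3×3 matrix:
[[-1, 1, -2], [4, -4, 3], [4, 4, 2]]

Expansion along first row:
det = -1·det([[-4,3],[4,2]]) - 1·det([[4,3],[4,2]]) + -2·det([[4,-4],[4,4]])
    = -1·(-4·2 - 3·4) - 1·(4·2 - 3·4) + -2·(4·4 - -4·4)
    = -1·-20 - 1·-4 + -2·32
    = 20 + 4 + -64 = -40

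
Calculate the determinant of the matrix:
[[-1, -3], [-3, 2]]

For a 2×2 matrix [[a, b], [c, d]], det = ad - bc
det = (-1)(2) - (-3)(-3) = -2 - 9 = -11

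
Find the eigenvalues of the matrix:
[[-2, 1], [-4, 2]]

Characteristic equation: det(A - λI) = 0
λ² - (trace)λ + (det) = 0
trace = -2 + 2 = 0, det = (-2)(2) - (1)(-4) = 0
λ² - (0)λ + (0) = 0
λ = (0 ± √((0)² - 4·(0))) / 2 = (0 ± √0) / 2
Solving: λ = 0, 0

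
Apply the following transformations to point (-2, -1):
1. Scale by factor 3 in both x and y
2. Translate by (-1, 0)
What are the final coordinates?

Step 1: Scale (-2, -1) by 3 → (-6, -3)
Step 2: Translate by (-1, 0) → (-7, -3)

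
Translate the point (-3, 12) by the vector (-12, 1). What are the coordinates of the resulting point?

Translation by (-12, 1) (homogeneous matrix [[1, 0, -12], [0, 1, 1], [0, 0, 1]]):
x' = -3 + -12 = -15
y' = 12 + 1 = 13
Result: (-15, 13)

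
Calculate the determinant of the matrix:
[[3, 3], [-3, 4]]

For a 2×2 matrix [[a, b], [c, d]], det = ad - bc
det = (3)(4) - (3)(-3) = 12 - -9 = 21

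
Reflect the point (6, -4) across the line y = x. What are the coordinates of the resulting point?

Reflection across line y = x: (6, -4) → (-4, 6)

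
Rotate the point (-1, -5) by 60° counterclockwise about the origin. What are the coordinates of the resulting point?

Rotation matrix for 60°: [[cos 60°, -sin 60°], [sin 60°, cos 60°]] ≈ [[0.500000, -0.866025], [0.866025, 0.500000]]
[[0.500000, -0.866025], [0.866025, 0.500000]] × [-1, -5]ᵀ ≈ [3.8301, -3.3660]ᵀ
Result: (3.8301, -3.3660)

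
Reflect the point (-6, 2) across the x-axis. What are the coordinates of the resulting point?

Reflection across x-axis: (-6, 2) → (-6, -2)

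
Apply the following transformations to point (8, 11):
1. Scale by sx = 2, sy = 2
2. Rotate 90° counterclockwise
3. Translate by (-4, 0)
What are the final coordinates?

Step 1: Scale → (16, 22)
Step 2: Rotate 90° → (-22, 16)
Step 3: Translate → (-26, 16)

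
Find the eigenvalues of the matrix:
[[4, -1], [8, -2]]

Characteristic equation: det(A - λI) = 0
λ² - (trace)λ + (det) = 0
trace = 4 + -2 = 2, det = (4)(-2) - (-1)(8) = 0
λ² - (2)λ + (0) = 0
λ = (2 ± √((2)² - 4·(0))) / 2 = (2 ± √4) / 2
Solving: λ = 0, 2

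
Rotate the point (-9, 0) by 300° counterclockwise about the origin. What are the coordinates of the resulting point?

Rotation matrix for 300°: [[cos 300°, -sin 300°], [sin 300°, cos 300°]] ≈ [[0.500000, 0.866025], [-0.866025, 0.500000]]
[[0.500000, 0.866025], [-0.866025, 0.500000]] × [-9, 0]ᵀ ≈ [-4.5000, 7.7942]ᵀ
Result: (-4.5000, 7.7942)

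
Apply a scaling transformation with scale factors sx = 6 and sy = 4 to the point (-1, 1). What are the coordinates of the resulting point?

Scaling matrix:
[[6, 0], [0, 4]]
Result: (-1 × 6, 1 × 4) = (-6, 4)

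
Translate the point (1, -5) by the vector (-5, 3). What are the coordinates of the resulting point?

Translation by (-5, 3) (homogeneous matrix [[1, 0, -5], [0, 1, 3], [0, 0, 1]]):
x' = 1 + -5 = -4
y' = -5 + 3 = -2
Result: (-4, -2)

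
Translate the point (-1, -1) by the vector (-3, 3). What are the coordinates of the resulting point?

Translation by (-3, 3) (homogeneous matrix [[1, 0, -3], [0, 1, 3], [0, 0, 1]]):
x' = -1 + -3 = -4
y' = -1 + 3 = 2
Result: (-4, 2)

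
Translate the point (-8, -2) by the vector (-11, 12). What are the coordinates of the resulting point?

Translation by (-11, 12) (homogeneous matrix [[1, 0, -11], [0, 1, 12], [0, 0, 1]]):
x' = -8 + -11 = -19
y' = -2 + 12 = 10
Result: (-19, 10)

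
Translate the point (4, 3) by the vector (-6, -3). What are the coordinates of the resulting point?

Translation by (-6, -3) (homogeneous matrix [[1, 0, -6], [0, 1, -3], [0, 0, 1]]):
x' = 4 + -6 = -2
y' = 3 + -3 = 0
Result: (-2, 0)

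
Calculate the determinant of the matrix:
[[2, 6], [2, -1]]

For a 2×2 matrix [[a, b], [c, d]], det = ad - bc
det = (2)(-1) - (6)(2) = -2 - 12 = -14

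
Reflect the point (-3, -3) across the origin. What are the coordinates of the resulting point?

Reflection across origin: (-3, -3) → (3, 3)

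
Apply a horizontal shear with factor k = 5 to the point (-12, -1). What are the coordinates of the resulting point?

Shear matrix for horizontal shear with factor k = 5:
[[1, 5], [0, 1]]
Result: (-12, -1) → (-17, -1)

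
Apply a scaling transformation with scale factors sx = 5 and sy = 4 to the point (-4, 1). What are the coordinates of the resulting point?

Scaling matrix:
[[5, 0], [0, 4]]
Result: (-4 × 5, 1 × 4) = (-20, 4)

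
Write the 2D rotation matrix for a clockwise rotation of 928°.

Rotation matrix formula: [[cos θ, -sin θ], [sin θ, cos θ]]
A clockwise rotation by 928° is equivalent to a counterclockwise rotation by -928°.
For θ = -928°:
cos(-928°) = -0.8829
sin(-928°) = 0.4695
Result: [[-0.8829, -0.4695], [0.4695, -0.8829]]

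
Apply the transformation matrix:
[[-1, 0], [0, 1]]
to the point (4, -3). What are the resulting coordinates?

Matrix multiplication:
[[-1, 0], [0, 1]] × [4, -3]ᵀ
= [(-1)(4) + (0)(-3), (0)(4) + (1)(-3)]ᵀ
= [-4, -3]ᵀ
Result: (-4, -3)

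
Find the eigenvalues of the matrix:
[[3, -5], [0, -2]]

Characteristic equation: det(A - λI) = 0
λ² - (trace)λ + (det) = 0
trace = 3 + -2 = 1, det = (3)(-2) - (-5)(0) = -6
λ² - (1)λ + (-6) = 0
λ = (1 ± √((1)² - 4·(-6))) / 2 = (1 ± √25) / 2
Solving: λ = -2, 3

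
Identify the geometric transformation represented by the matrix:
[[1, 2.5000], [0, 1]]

This matrix represents: horizontal shear with factor 2.5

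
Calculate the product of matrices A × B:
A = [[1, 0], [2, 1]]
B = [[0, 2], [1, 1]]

Matrix multiplication:
C[0][0] = 1×0 + 0×1 = 0
C[0][1] = 1×2 + 0×1 = 2
C[1][0] = 2×0 + 1×1 = 1
C[1][1] = 2×2 + 1×1 = 5
Result: [[0, 2], [1, 5]]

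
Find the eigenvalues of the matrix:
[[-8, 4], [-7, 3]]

Characteristic equation: det(A - λI) = 0
λ² - (trace)λ + (det) = 0
trace = -8 + 3 = -5, det = (-8)(3) - (4)(-7) = 4
λ² - (-5)λ + (4) = 0
λ = (-5 ± √((-5)² - 4·(4))) / 2 = (-5 ± √9) / 2
Solving: λ = -4, -1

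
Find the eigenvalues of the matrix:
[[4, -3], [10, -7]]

Characteristic equation: det(A - λI) = 0
λ² - (trace)λ + (det) = 0
trace = 4 + -7 = -3, det = (4)(-7) - (-3)(10) = 2
λ² - (-3)λ + (2) = 0
λ = (-3 ± √((-3)² - 4·(2))) / 2 = (-3 ± √1) / 2
Solving: λ = -2, -1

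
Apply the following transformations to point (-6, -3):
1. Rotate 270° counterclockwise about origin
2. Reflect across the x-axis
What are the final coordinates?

Step 1: Rotate 270° → (-3, 6)
Step 2: Reflect across x-axis → (-3, -6)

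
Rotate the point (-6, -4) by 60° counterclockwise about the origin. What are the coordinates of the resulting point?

Rotation matrix for 60°: [[cos 60°, -sin 60°], [sin 60°, cos 60°]] ≈ [[0.500000, -0.866025], [0.866025, 0.500000]]
[[0.500000, -0.866025], [0.866025, 0.500000]] × [-6, -4]ᵀ ≈ [0.4641, -7.1962]ᵀ
Result: (0.4641, -7.1962)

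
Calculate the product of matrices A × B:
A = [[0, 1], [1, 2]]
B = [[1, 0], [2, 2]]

Matrix multiplication:
C[0][0] = 0×1 + 1×2 = 2
C[0][1] = 0×0 + 1×2 = 2
C[1][0] = 1×1 + 2×2 = 5
C[1][1] = 1×0 + 2×2 = 4
Result: [[2, 2], [5, 4]]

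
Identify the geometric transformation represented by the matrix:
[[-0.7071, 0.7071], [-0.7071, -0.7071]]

This matrix represents: rotation by 225° counterclockwise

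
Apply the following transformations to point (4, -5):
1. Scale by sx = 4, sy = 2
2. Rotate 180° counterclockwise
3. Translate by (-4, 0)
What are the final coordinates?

Step 1: Scale → (16, -10)
Step 2: Rotate 180° → (-16, 10)
Step 3: Translate → (-20, 10)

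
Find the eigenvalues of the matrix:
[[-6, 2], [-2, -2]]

Characteristic equation: det(A - λI) = 0
λ² - (trace)λ + (det) = 0
trace = -6 + -2 = -8, det = (-6)(-2) - (2)(-2) = 16
λ² - (-8)λ + (16) = 0
λ = (-8 ± √((-8)² - 4·(16))) / 2 = (-8 ± √0) / 2
Solving: λ = -4, -4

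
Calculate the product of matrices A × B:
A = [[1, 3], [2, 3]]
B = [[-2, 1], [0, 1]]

Matrix multiplication:
C[0][0] = 1×-2 + 3×0 = -2
C[0][1] = 1×1 + 3×1 = 4
C[1][0] = 2×-2 + 3×0 = -4
C[1][1] = 2×1 + 3×1 = 5
Result: [[-2, 4], [-4, 5]]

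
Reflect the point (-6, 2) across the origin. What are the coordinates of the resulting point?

Reflection across origin: (-6, 2) → (6, -2)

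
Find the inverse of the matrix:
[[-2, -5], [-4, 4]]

For [[a,b],[c,d]], inverse = (1/det)·[[d,-b],[-c,a]]
det = (-2)(4) - (-5)(-4) = -8 - 20 = -28
Inverse = (1/-28)·[[4, 5], [4, -2]]
= [[-1/7, -5/28], [-1/7, 1/14]]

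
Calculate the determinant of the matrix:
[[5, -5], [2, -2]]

For a 2×2 matrix [[a, b], [c, d]], det = ad - bc
det = (5)(-2) - (-5)(2) = -10 - -10 = 0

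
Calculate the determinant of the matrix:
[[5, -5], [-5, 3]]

For a 2×2 matrix [[a, b], [c, d]], det = ad - bc
det = (5)(3) - (-5)(-5) = 15 - 25 = -10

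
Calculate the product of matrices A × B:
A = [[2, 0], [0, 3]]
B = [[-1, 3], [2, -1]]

Matrix multiplication:
C[0][0] = 2×-1 + 0×2 = -2
C[0][1] = 2×3 + 0×-1 = 6
C[1][0] = 0×-1 + 3×2 = 6
C[1][1] = 0×3 + 3×-1 = -3
Result: [[-2, 6], [6, -3]]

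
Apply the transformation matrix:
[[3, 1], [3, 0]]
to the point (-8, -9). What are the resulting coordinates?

Matrix multiplication:
[[3, 1], [3, 0]] × [-8, -9]ᵀ
= [(3)(-8) + (1)(-9), (3)(-8) + (0)(-9)]ᵀ
= [-33, -24]ᵀ
Result: (-33, -24)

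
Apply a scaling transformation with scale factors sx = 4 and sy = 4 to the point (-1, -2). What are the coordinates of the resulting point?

Scaling matrix:
[[4, 0], [0, 4]]
Result: (-1 × 4, -2 × 4) = (-4, -8)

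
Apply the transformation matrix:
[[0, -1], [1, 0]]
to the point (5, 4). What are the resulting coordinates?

Matrix multiplication:
[[0, -1], [1, 0]] × [5, 4]ᵀ
= [(0)(5) + (-1)(4), (1)(5) + (0)(4)]ᵀ
= [-4, 5]ᵀ
Result: (-4, 5)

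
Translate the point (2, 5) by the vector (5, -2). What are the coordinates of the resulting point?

Translation by (5, -2) (homogeneous matrix [[1, 0, 5], [0, 1, -2], [0, 0, 1]]):
x' = 2 + 5 = 7
y' = 5 + -2 = 3
Result: (7, 3)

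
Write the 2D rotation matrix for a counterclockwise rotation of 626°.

Rotation matrix formula: [[cos θ, -sin θ], [sin θ, cos θ]]
For θ = 626°:
cos(626°) = -0.0698
sin(626°) = -0.9976
Result: [[-0.0698, 0.9976], [-0.9976, -0.0698]]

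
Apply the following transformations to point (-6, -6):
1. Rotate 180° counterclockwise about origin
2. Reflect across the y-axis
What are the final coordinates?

Step 1: Rotate 180° → (6, 6)
Step 2: Reflect across y-axis → (-6, 6)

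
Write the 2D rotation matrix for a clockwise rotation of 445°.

Rotation matrix formula: [[cos θ, -sin θ], [sin θ, cos θ]]
A clockwise rotation by 445° is equivalent to a counterclockwise rotation by -445°.
For θ = -445°:
cos(-445°) = 0.0872
sin(-445°) = -0.9962
Result: [[0.0872, 0.9962], [-0.9962, 0.0872]]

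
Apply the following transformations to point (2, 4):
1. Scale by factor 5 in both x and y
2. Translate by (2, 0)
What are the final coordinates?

Step 1: Scale (2, 4) by 5 → (10, 20)
Step 2: Translate by (2, 0) → (12, 20)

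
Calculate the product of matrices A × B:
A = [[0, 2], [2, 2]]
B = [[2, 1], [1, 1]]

Matrix multiplication:
C[0][0] = 0×2 + 2×1 = 2
C[0][1] = 0×1 + 2×1 = 2
C[1][0] = 2×2 + 2×1 = 6
C[1][1] = 2×1 + 2×1 = 4
Result: [[2, 2], [6, 4]]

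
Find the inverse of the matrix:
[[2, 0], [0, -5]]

For [[a,b],[c,d]], inverse = (1/det)·[[d,-b],[-c,a]]
det = (2)(-5) - (0)(0) = -10 - 0 = -10
Inverse = (1/-10)·[[-5, 0], [0, 2]]
= [[1/2, 0], [0, -1/5]]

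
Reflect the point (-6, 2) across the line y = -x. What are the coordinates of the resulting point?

Reflection across line y = -x: (-6, 2) → (-2, 6)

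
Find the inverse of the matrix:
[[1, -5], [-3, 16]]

For [[a,b],[c,d]], inverse = (1/det)·[[d,-b],[-c,a]]
det = (1)(16) - (-5)(-3) = 16 - 15 = 1
Inverse = [[16, 5], [3, 1]]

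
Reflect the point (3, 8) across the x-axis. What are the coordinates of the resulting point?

Reflection across x-axis: (3, 8) → (3, -8)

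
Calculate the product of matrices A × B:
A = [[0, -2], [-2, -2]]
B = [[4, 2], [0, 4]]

Matrix multiplication:
C[0][0] = 0×4 + -2×0 = 0
C[0][1] = 0×2 + -2×4 = -8
C[1][0] = -2×4 + -2×0 = -8
C[1][1] = -2×2 + -2×4 = -12
Result: [[0, -8], [-8, -12]]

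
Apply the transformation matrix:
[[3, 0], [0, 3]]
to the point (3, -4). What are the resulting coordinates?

Matrix multiplication:
[[3, 0], [0, 3]] × [3, -4]ᵀ
= [(3)(3) + (0)(-4), (0)(3) + (3)(-4)]ᵀ
= [9, -12]ᵀ
Result: (9, -12)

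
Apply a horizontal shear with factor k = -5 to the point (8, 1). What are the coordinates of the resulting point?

Shear matrix for horizontal shear with factor k = -5:
[[1, -5], [0, 1]]
Result: (8, 1) → (3, 1)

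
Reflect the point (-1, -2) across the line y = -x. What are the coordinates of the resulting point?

Reflection across line y = -x: (-1, -2) → (2, 1)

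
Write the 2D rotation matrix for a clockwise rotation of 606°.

Rotation matrix formula: [[cos θ, -sin θ], [sin θ, cos θ]]
A clockwise rotation by 606° is equivalent to a counterclockwise rotation by -606°.
For θ = -606°:
cos(-606°) = -0.4067
sin(-606°) = 0.9135
Result: [[-0.4067, -0.9135], [0.9135, -0.4067]]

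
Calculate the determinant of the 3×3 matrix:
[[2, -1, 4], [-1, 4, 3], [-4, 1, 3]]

Expansion along first row:
det = 2·det([[4,3],[1,3]]) - -1·det([[-1,3],[-4,3]]) + 4·det([[-1,4],[-4,1]])
    = 2·(4·3 - 3·1) - -1·(-1·3 - 3·-4) + 4·(-1·1 - 4·-4)
    = 2·9 - -1·9 + 4·15
    = 18 + 9 + 60 = 87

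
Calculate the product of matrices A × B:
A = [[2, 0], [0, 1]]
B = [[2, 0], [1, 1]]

Matrix multiplication:
C[0][0] = 2×2 + 0×1 = 4
C[0][1] = 2×0 + 0×1 = 0
C[1][0] = 0×2 + 1×1 = 1
C[1][1] = 0×0 + 1×1 = 1
Result: [[4, 0], [1, 1]]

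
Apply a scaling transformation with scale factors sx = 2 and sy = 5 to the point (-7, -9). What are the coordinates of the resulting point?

Scaling matrix:
[[2, 0], [0, 5]]
Result: (-7 × 2, -9 × 5) = (-14, -45)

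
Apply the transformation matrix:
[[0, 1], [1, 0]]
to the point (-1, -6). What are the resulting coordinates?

Matrix multiplication:
[[0, 1], [1, 0]] × [-1, -6]ᵀ
= [(0)(-1) + (1)(-6), (1)(-1) + (0)(-6)]ᵀ
= [-6, -1]ᵀ
Result: (-6, -1)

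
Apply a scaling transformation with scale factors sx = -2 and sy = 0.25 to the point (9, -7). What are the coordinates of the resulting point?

Scaling matrix:
[[-2, 0], [0, 0.25]]
Result: (9 × -2, -7 × 0.25) = (-18, -1.75)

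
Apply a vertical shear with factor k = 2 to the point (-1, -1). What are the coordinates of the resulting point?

Shear matrix for vertical shear with factor k = 2:
[[1, 0], [2, 1]]
Result: (-1, -1) → (-1, -3)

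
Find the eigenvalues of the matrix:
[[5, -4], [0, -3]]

Characteristic equation: det(A - λI) = 0
λ² - (trace)λ + (det) = 0
trace = 5 + -3 = 2, det = (5)(-3) - (-4)(0) = -15
λ² - (2)λ + (-15) = 0
λ = (2 ± √((2)² - 4·(-15))) / 2 = (2 ± √64) / 2
Solving: λ = -3, 5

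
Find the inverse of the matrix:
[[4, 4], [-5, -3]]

For [[a,b],[c,d]], inverse = (1/det)·[[d,-b],[-c,a]]
det = (4)(-3) - (4)(-5) = -12 - -20 = 8
Inverse = (1/8)·[[-3, -4], [5, 4]]
= [[-3/8, -1/2], [5/8, 1/2]]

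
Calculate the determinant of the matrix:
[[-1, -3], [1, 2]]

For a 2×2 matrix [[a, b], [c, d]], det = ad - bc
det = (-1)(2) - (-3)(1) = -2 - -3 = 1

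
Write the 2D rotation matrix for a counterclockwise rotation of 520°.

Rotation matrix formula: [[cos θ, -sin θ], [sin θ, cos θ]]
For θ = 520°:
cos(520°) = -0.9397
sin(520°) = 0.3420
Result: [[-0.9397, -0.3420], [0.3420, -0.9397]]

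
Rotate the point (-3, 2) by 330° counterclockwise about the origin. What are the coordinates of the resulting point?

Rotation matrix for 330°: [[cos 330°, -sin 330°], [sin 330°, cos 330°]] ≈ [[0.866025, 0.500000], [-0.500000, 0.866025]]
[[0.866025, 0.500000], [-0.500000, 0.866025]] × [-3, 2]ᵀ ≈ [-1.5981, 3.2321]ᵀ
Result: (-1.5981, 3.2321)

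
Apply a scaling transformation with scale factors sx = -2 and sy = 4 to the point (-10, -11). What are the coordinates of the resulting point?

Scaling matrix:
[[-2, 0], [0, 4]]
Result: (-10 × -2, -11 × 4) = (20, -44)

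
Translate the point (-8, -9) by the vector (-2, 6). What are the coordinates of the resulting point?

Translation by (-2, 6) (homogeneous matrix [[1, 0, -2], [0, 1, 6], [0, 0, 1]]):
x' = -8 + -2 = -10
y' = -9 + 6 = -3
Result: (-10, -3)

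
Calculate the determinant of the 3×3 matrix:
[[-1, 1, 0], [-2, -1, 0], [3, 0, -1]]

Expansion along first row:
det = -1·det([[-1,0],[0,-1]]) - 1·det([[-2,0],[3,-1]]) + 0·det([[-2,-1],[3,0]])
    = -1·(-1·-1 - 0·0) - 1·(-2·-1 - 0·3) + 0·(-2·0 - -1·3)
    = -1·1 - 1·2 + 0·3
    = -1 + -2 + 0 = -3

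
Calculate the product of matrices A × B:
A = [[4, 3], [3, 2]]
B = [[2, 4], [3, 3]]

Matrix multiplication:
C[0][0] = 4×2 + 3×3 = 17
C[0][1] = 4×4 + 3×3 = 25
C[1][0] = 3×2 + 2×3 = 12
C[1][1] = 3×4 + 2×3 = 18
Result: [[17, 25], [12, 18]]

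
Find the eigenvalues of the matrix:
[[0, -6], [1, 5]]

Characteristic equation: det(A - λI) = 0
λ² - (trace)λ + (det) = 0
trace = 0 + 5 = 5, det = (0)(5) - (-6)(1) = 6
λ² - (5)λ + (6) = 0
λ = (5 ± √((5)² - 4·(6))) / 2 = (5 ± √1) / 2
Solving: λ = 2, 3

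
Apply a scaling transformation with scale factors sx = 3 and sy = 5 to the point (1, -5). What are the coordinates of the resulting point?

Scaling matrix:
[[3, 0], [0, 5]]
Result: (1 × 3, -5 × 5) = (3, -25)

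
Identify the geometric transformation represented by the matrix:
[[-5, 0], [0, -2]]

This matrix represents: non-uniform scaling by sx = -5, sy = -2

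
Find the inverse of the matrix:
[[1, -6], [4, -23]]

For [[a,b],[c,d]], inverse = (1/det)·[[d,-b],[-c,a]]
det = (1)(-23) - (-6)(4) = -23 - -24 = 1
Inverse = [[-23, 6], [-4, 1]]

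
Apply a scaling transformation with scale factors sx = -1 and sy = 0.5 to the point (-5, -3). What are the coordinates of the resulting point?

Scaling matrix:
[[-1, 0], [0, 0.50]]
Result: (-5 × -1, -3 × 0.5) = (5, -1.5)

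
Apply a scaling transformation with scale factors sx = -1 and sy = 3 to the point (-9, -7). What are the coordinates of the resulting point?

Scaling matrix:
[[-1, 0], [0, 3]]
Result: (-9 × -1, -7 × 3) = (9, -21)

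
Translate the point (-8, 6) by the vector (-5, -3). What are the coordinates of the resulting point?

Translation by (-5, -3) (homogeneous matrix [[1, 0, -5], [0, 1, -3], [0, 0, 1]]):
x' = -8 + -5 = -13
y' = 6 + -3 = 3
Result: (-13, 3)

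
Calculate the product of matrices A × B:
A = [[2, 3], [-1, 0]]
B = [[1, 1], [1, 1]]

Matrix multiplication:
C[0][0] = 2×1 + 3×1 = 5
C[0][1] = 2×1 + 3×1 = 5
C[1][0] = -1×1 + 0×1 = -1
C[1][1] = -1×1 + 0×1 = -1
Result: [[5, 5], [-1, -1]]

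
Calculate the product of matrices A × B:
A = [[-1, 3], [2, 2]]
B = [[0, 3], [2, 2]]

Matrix multiplication:
C[0][0] = -1×0 + 3×2 = 6
C[0][1] = -1×3 + 3×2 = 3
C[1][0] = 2×0 + 2×2 = 4
C[1][1] = 2×3 + 2×2 = 10
Result: [[6, 3], [4, 10]]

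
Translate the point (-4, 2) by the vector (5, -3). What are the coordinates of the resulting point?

Translation by (5, -3) (homogeneous matrix [[1, 0, 5], [0, 1, -3], [0, 0, 1]]):
x' = -4 + 5 = 1
y' = 2 + -3 = -1
Result: (1, -1)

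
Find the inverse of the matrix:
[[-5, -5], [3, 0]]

For [[a,b],[c,d]], inverse = (1/det)·[[d,-b],[-c,a]]
det = (-5)(0) - (-5)(3) = 0 - -15 = 15
Inverse = (1/15)·[[0, 5], [-3, -5]]
= [[0, 1/3], [-1/5, -1/3]]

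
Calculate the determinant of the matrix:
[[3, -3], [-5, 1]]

For a 2×2 matrix [[a, b], [c, d]], det = ad - bc
det = (3)(1) - (-3)(-5) = 3 - 15 = -12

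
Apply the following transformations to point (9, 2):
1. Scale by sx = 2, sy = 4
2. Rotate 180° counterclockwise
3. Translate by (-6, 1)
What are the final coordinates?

Step 1: Scale → (18, 8)
Step 2: Rotate 180° → (-18, -8)
Step 3: Translate → (-24, -7)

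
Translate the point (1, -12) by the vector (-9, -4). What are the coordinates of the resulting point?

Translation by (-9, -4) (homogeneous matrix [[1, 0, -9], [0, 1, -4], [0, 0, 1]]):
x' = 1 + -9 = -8
y' = -12 + -4 = -16
Result: (-8, -16)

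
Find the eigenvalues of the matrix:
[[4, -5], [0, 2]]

Characteristic equation: det(A - λI) = 0
λ² - (trace)λ + (det) = 0
trace = 4 + 2 = 6, det = (4)(2) - (-5)(0) = 8
λ² - (6)λ + (8) = 0
λ = (6 ± √((6)² - 4·(8))) / 2 = (6 ± √4) / 2
Solving: λ = 2, 4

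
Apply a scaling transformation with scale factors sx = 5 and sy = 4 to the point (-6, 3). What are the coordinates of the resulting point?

Scaling matrix:
[[5, 0], [0, 4]]
Result: (-6 × 5, 3 × 4) = (-30, 12)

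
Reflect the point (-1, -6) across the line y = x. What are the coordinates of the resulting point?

Reflection across line y = x: (-1, -6) → (-6, -1)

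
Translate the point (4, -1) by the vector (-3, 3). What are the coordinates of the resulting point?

Translation by (-3, 3) (homogeneous matrix [[1, 0, -3], [0, 1, 3], [0, 0, 1]]):
x' = 4 + -3 = 1
y' = -1 + 3 = 2
Result: (1, 2)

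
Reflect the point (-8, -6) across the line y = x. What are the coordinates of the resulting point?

Reflection across line y = x: (-8, -6) → (-6, -8)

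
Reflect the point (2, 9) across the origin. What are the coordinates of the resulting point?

Reflection across origin: (2, 9) → (-2, -9)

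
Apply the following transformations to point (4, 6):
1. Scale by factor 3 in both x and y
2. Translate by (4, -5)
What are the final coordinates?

Step 1: Scale (4, 6) by 3 → (12, 18)
Step 2: Translate by (4, -5) → (16, 13)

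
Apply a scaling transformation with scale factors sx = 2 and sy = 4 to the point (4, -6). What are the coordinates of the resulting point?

Scaling matrix:
[[2, 0], [0, 4]]
Result: (4 × 2, -6 × 4) = (8, -24)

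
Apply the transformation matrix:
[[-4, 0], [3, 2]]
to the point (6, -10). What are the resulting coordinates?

Matrix multiplication:
[[-4, 0], [3, 2]] × [6, -10]ᵀ
= [(-4)(6) + (0)(-10), (3)(6) + (2)(-10)]ᵀ
= [-24, -2]ᵀ
Result: (-24, -2)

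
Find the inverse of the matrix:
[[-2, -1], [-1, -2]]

For [[a,b],[c,d]], inverse = (1/det)·[[d,-b],[-c,a]]
det = (-2)(-2) - (-1)(-1) = 4 - 1 = 3
Inverse = (1/3)·[[-2, 1], [1, -2]]
= [[-2/3, 1/3], [1/3, -2/3]]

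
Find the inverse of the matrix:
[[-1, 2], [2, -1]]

For [[a,b],[c,d]], inverse = (1/det)·[[d,-b],[-c,a]]
det = (-1)(-1) - (2)(2) = 1 - 4 = -3
Inverse = (1/-3)·[[-1, -2], [-2, -1]]
= [[1/3, 2/3], [2/3, 1/3]]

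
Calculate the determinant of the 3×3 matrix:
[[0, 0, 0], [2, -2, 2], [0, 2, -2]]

Expansion along first row:
det = 0·det([[-2,2],[2,-2]]) - 0·det([[2,2],[0,-2]]) + 0·det([[2,-2],[0,2]])
    = 0·(-2·-2 - 2·2) - 0·(2·-2 - 2·0) + 0·(2·2 - -2·0)
    = 0·0 - 0·-4 + 0·4
    = 0 + 0 + 0 = 0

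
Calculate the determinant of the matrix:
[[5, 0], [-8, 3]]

For a 2×2 matrix [[a, b], [c, d]], det = ad - bc
det = (5)(3) - (0)(-8) = 15 - 0 = 15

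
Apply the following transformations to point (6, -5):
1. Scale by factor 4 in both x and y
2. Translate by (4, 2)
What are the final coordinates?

Step 1: Scale (6, -5) by 4 → (24, -20)
Step 2: Translate by (4, 2) → (28, -18)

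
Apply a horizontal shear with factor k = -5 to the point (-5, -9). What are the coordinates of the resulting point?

Shear matrix for horizontal shear with factor k = -5:
[[1, -5], [0, 1]]
Result: (-5, -9) → (40, -9)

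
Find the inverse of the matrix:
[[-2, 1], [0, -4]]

For [[a,b],[c,d]], inverse = (1/det)·[[d,-b],[-c,a]]
det = (-2)(-4) - (1)(0) = 8 - 0 = 8
Inverse = (1/8)·[[-4, -1], [0, -2]]
= [[-1/2, -1/8], [0, -1/4]]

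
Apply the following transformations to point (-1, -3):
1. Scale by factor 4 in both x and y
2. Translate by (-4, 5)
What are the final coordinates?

Step 1: Scale (-1, -3) by 4 → (-4, -12)
Step 2: Translate by (-4, 5) → (-8, -7)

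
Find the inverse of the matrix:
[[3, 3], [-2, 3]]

For [[a,b],[c,d]], inverse = (1/det)·[[d,-b],[-c,a]]
det = (3)(3) - (3)(-2) = 9 - -6 = 15
Inverse = (1/15)·[[3, -3], [2, 3]]
= [[1/5, -1/5], [2/15, 1/5]]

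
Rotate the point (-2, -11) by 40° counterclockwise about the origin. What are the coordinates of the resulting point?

Rotation matrix for 40°: [[cos 40°, -sin 40°], [sin 40°, cos 40°]] ≈ [[0.766044, -0.642788], [0.642788, 0.766044]]
[[0.766044, -0.642788], [0.642788, 0.766044]] × [-2, -11]ᵀ ≈ [5.5386, -9.7121]ᵀ
Result: (5.5386, -9.7121)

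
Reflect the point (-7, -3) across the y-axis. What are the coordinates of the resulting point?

Reflection across y-axis: (-7, -3) → (7, -3)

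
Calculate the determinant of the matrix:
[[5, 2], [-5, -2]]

For a 2×2 matrix [[a, b], [c, d]], det = ad - bc
det = (5)(-2) - (2)(-5) = -10 - -10 = 0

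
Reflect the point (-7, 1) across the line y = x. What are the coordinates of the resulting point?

Reflection across line y = x: (-7, 1) → (1, -7)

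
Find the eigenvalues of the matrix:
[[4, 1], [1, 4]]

Characteristic equation: det(A - λI) = 0
λ² - (trace)λ + (det) = 0
trace = 4 + 4 = 8, det = (4)(4) - (1)(1) = 15
λ² - (8)λ + (15) = 0
λ = (8 ± √((8)² - 4·(15))) / 2 = (8 ± √4) / 2
Solving: λ = 3, 5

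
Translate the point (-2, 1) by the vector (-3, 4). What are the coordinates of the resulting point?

Translation by (-3, 4) (homogeneous matrix [[1, 0, -3], [0, 1, 4], [0, 0, 1]]):
x' = -2 + -3 = -5
y' = 1 + 4 = 5
Result: (-5, 5)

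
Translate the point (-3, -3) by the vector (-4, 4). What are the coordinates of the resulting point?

Translation by (-4, 4) (homogeneous matrix [[1, 0, -4], [0, 1, 4], [0, 0, 1]]):
x' = -3 + -4 = -7
y' = -3 + 4 = 1
Result: (-7, 1)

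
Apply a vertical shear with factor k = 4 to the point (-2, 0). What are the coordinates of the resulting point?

Shear matrix for vertical shear with factor k = 4:
[[1, 0], [4, 1]]
Result: (-2, 0) → (-2, -8)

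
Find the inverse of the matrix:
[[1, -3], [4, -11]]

For [[a,b],[c,d]], inverse = (1/det)·[[d,-b],[-c,a]]
det = (1)(-11) - (-3)(4) = -11 - -12 = 1
Inverse = [[-11, 3], [-4, 1]]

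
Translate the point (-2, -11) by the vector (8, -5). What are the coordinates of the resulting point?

Translation by (8, -5) (homogeneous matrix [[1, 0, 8], [0, 1, -5], [0, 0, 1]]):
x' = -2 + 8 = 6
y' = -11 + -5 = -16
Result: (6, -16)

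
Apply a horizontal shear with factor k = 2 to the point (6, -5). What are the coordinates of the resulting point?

Shear matrix for horizontal shear with factor k = 2:
[[1, 2], [0, 1]]
Result: (6, -5) → (-4, -5)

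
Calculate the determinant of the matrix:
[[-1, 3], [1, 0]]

For a 2×2 matrix [[a, b], [c, d]], det = ad - bc
det = (-1)(0) - (3)(1) = 0 - 3 = -3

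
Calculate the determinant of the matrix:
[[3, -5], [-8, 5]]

For a 2×2 matrix [[a, b], [c, d]], det = ad - bc
det = (3)(5) - (-5)(-8) = 15 - 40 = -25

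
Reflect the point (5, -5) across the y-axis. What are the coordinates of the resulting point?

Reflection across y-axis: (5, -5) → (-5, -5)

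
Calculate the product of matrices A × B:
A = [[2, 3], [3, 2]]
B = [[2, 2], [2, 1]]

Matrix multiplication:
C[0][0] = 2×2 + 3×2 = 10
C[0][1] = 2×2 + 3×1 = 7
C[1][0] = 3×2 + 2×2 = 10
C[1][1] = 3×2 + 2×1 = 8
Result: [[10, 7], [10, 8]]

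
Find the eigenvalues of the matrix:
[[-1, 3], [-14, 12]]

Characteristic equation: det(A - λI) = 0
λ² - (trace)λ + (det) = 0
trace = -1 + 12 = 11, det = (-1)(12) - (3)(-14) = 30
λ² - (11)λ + (30) = 0
λ = (11 ± √((11)² - 4·(30))) / 2 = (11 ± √1) / 2
Solving: λ = 5, 6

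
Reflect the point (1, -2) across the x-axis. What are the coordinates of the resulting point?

Reflection across x-axis: (1, -2) → (1, 2)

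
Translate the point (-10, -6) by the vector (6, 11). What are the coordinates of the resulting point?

Translation by (6, 11) (homogeneous matrix [[1, 0, 6], [0, 1, 11], [0, 0, 1]]):
x' = -10 + 6 = -4
y' = -6 + 11 = 5
Result: (-4, 5)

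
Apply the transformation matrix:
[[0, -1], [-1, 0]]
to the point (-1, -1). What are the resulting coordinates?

Matrix multiplication:
[[0, -1], [-1, 0]] × [-1, -1]ᵀ
= [(0)(-1) + (-1)(-1), (-1)(-1) + (0)(-1)]ᵀ
= [1, 1]ᵀ
Result: (1, 1)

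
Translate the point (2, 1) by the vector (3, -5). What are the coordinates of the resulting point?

Translation by (3, -5) (homogeneous matrix [[1, 0, 3], [0, 1, -5], [0, 0, 1]]):
x' = 2 + 3 = 5
y' = 1 + -5 = -4
Result: (5, -4)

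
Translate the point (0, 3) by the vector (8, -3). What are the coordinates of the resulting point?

Translation by (8, -3) (homogeneous matrix [[1, 0, 8], [0, 1, -3], [0, 0, 1]]):
x' = 0 + 8 = 8
y' = 3 + -3 = 0
Result: (8, 0)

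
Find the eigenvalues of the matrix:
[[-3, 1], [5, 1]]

Characteristic equation: det(A - λI) = 0
λ² - (trace)λ + (det) = 0
trace = -3 + 1 = -2, det = (-3)(1) - (1)(5) = -8
λ² - (-2)λ + (-8) = 0
λ = (-2 ± √((-2)² - 4·(-8))) / 2 = (-2 ± √36) / 2
Solving: λ = -4, 2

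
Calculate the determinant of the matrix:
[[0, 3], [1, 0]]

For a 2×2 matrix [[a, b], [c, d]], det = ad - bc
det = (0)(0) - (3)(1) = 0 - 3 = -3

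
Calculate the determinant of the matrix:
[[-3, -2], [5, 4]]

For a 2×2 matrix [[a, b], [c, d]], det = ad - bc
det = (-3)(4) - (-2)(5) = -12 - -10 = -2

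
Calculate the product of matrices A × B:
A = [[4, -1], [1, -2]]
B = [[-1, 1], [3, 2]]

Matrix multiplication:
C[0][0] = 4×-1 + -1×3 = -7
C[0][1] = 4×1 + -1×2 = 2
C[1][0] = 1×-1 + -2×3 = -7
C[1][1] = 1×1 + -2×2 = -3
Result: [[-7, 2], [-7, -3]]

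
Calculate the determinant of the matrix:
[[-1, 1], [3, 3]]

For a 2×2 matrix [[a, b], [c, d]], det = ad - bc
det = (-1)(3) - (1)(3) = -3 - 3 = -6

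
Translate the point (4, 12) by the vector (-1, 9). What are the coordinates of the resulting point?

Translation by (-1, 9) (homogeneous matrix [[1, 0, -1], [0, 1, 9], [0, 0, 1]]):
x' = 4 + -1 = 3
y' = 12 + 9 = 21
Result: (3, 21)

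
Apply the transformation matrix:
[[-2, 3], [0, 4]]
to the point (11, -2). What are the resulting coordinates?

Matrix multiplication:
[[-2, 3], [0, 4]] × [11, -2]ᵀ
= [(-2)(11) + (3)(-2), (0)(11) + (4)(-2)]ᵀ
= [-28, -8]ᵀ
Result: (-28, -8)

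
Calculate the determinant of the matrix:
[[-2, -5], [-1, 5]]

For a 2×2 matrix [[a, b], [c, d]], det = ad - bc
det = (-2)(5) - (-5)(-1) = -10 - 5 = -15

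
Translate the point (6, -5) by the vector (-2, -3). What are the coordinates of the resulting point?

Translation by (-2, -3) (homogeneous matrix [[1, 0, -2], [0, 1, -3], [0, 0, 1]]):
x' = 6 + -2 = 4
y' = -5 + -3 = -8
Result: (4, -8)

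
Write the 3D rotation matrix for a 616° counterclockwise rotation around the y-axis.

Rotation matrix for counterclockwise 616° around y-axis:
cos(616°) = -0.2419, sin(616°) = -0.9703
Result: [[-0.2419, 0, -0.9703], [0, 1, 0], [0.9703, 0, -0.2419]]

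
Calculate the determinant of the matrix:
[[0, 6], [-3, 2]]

For a 2×2 matrix [[a, b], [c, d]], det = ad - bc
det = (0)(2) - (6)(-3) = 0 - -18 = 18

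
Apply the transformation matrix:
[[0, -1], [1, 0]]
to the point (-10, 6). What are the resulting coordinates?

Matrix multiplication:
[[0, -1], [1, 0]] × [-10, 6]ᵀ
= [(0)(-10) + (-1)(6), (1)(-10) + (0)(6)]ᵀ
= [-6, -10]ᵀ
Result: (-6, -10)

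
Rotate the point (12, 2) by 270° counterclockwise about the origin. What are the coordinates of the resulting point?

Rotation matrix for 270°: [[cos 270°, -sin 270°], [sin 270°, cos 270°]] = [[0, 1], [-1, 0]]
[[0, 1], [-1, 0]] × [12, 2]ᵀ = [2, -12]ᵀ
Result: (2, -12)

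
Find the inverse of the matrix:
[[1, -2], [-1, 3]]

For [[a,b],[c,d]], inverse = (1/det)·[[d,-b],[-c,a]]
det = (1)(3) - (-2)(-1) = 3 - 2 = 1
Inverse = [[3, 2], [1, 1]]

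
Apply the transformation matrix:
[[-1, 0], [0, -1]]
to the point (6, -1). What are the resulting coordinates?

Matrix multiplication:
[[-1, 0], [0, -1]] × [6, -1]ᵀ
= [(-1)(6) + (0)(-1), (0)(6) + (-1)(-1)]ᵀ
= [-6, 1]ᵀ
Result: (-6, 1)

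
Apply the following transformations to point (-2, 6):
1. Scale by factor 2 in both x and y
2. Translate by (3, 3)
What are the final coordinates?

Step 1: Scale (-2, 6) by 2 → (-4, 12)
Step 2: Translate by (3, 3) → (-1, 15)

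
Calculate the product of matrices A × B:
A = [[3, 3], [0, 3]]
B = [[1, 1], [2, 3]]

Matrix multiplication:
C[0][0] = 3×1 + 3×2 = 9
C[0][1] = 3×1 + 3×3 = 12
C[1][0] = 0×1 + 3×2 = 6
C[1][1] = 0×1 + 3×3 = 9
Result: [[9, 12], [6, 9]]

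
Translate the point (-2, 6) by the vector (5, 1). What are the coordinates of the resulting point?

Translation by (5, 1) (homogeneous matrix [[1, 0, 5], [0, 1, 1], [0, 0, 1]]):
x' = -2 + 5 = 3
y' = 6 + 1 = 7
Result: (3, 7)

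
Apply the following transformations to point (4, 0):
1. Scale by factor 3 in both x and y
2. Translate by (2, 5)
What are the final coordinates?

Step 1: Scale (4, 0) by 3 → (12, 0)
Step 2: Translate by (2, 5) → (14, 5)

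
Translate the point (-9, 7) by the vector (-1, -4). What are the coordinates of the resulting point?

Translation by (-1, -4) (homogeneous matrix [[1, 0, -1], [0, 1, -4], [0, 0, 1]]):
x' = -9 + -1 = -10
y' = 7 + -4 = 3
Result: (-10, 3)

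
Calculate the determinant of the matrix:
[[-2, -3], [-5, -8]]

For a 2×2 matrix [[a, b], [c, d]], det = ad - bc
det = (-2)(-8) - (-3)(-5) = 16 - 15 = 1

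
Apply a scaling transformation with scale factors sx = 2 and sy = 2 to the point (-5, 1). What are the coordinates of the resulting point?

Scaling matrix:
[[2, 0], [0, 2]]
Result: (-5 × 2, 1 × 2) = (-10, 2)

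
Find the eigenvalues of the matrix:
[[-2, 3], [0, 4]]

Characteristic equation: det(A - λI) = 0
λ² - (trace)λ + (det) = 0
trace = -2 + 4 = 2, det = (-2)(4) - (3)(0) = -8
λ² - (2)λ + (-8) = 0
λ = (2 ± √((2)² - 4·(-8))) / 2 = (2 ± √36) / 2
Solving: λ = -2, 4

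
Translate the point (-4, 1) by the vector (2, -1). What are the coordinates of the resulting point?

Translation by (2, -1) (homogeneous matrix [[1, 0, 2], [0, 1, -1], [0, 0, 1]]):
x' = -4 + 2 = -2
y' = 1 + -1 = 0
Result: (-2, 0)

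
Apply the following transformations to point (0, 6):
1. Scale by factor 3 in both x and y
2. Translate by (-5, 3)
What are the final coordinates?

Step 1: Scale (0, 6) by 3 → (0, 18)
Step 2: Translate by (-5, 3) → (-5, 21)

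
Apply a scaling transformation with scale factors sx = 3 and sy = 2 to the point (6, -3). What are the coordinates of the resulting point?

Scaling matrix:
[[3, 0], [0, 2]]
Result: (6 × 3, -3 × 2) = (18, -6)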